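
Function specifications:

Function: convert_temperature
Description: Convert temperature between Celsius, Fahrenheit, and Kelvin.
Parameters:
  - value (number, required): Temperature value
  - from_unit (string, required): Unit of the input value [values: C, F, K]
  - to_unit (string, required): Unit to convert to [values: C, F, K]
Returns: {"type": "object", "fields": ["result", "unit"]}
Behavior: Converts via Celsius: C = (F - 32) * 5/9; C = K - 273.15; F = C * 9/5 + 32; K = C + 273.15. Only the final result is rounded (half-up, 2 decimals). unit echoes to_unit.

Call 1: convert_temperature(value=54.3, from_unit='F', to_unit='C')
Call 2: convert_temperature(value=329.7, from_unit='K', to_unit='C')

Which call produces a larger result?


Call 1:
  To C: (54.3 - 32) * 5/9 = 12.388889
  Target is C: 12.388889
  Round to 2 decimals: 12.39
  -> 12.39 C
Call 2:
  To C: 329.7 - 273.15 = 56.55
  Target is C: 56.55
  Round to 2 decimals: 56.55
  -> 56.55 C
Call 2 (56.55 C)


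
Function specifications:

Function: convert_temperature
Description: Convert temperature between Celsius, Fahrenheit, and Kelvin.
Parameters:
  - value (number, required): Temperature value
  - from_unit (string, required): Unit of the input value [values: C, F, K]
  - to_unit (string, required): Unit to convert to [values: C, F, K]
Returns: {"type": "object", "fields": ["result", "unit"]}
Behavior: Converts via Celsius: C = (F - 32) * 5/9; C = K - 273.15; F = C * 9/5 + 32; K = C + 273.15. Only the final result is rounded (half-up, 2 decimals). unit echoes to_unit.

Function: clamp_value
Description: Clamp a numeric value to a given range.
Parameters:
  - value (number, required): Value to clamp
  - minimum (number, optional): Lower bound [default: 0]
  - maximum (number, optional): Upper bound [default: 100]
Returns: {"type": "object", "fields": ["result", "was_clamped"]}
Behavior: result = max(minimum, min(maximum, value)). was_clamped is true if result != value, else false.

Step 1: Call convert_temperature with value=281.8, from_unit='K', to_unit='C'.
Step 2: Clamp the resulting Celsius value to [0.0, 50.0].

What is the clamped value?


Step 1: convert_temperature(value=281.8, from_unit=K, to_unit=C)
  To C: 281.8 - 273.15 = 8.65
  Target is C: 8.65
  Round to 2 decimals: 8.65
  -> result = 8.65 C
Step 2: clamp_value(value=8.65, minimum=0.0, maximum=50.0)
  result = max(0.0, min(50.0, 8.65)) = max(0.0, 8.65) = 8.65
  was_clamped = (8.65 != 8.65) = false
  -> result = 8.65
8.65


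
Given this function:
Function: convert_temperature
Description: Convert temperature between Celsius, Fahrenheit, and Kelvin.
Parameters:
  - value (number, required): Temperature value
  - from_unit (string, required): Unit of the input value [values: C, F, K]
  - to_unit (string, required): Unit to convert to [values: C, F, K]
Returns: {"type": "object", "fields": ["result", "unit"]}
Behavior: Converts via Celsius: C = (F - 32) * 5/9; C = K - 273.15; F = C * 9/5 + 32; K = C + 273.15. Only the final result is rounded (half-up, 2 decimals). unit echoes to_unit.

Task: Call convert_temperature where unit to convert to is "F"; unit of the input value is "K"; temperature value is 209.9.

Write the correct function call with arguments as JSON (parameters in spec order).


Mapping each described value to its parameter name:
  'Unit to convert to' -> to_unit = "F"
  'Unit of the input value' -> from_unit = "K"
  'Temperature value' -> value = 209.9
convert_temperature({"value": 209.9, "from_unit": "K", "to_unit": "F"})


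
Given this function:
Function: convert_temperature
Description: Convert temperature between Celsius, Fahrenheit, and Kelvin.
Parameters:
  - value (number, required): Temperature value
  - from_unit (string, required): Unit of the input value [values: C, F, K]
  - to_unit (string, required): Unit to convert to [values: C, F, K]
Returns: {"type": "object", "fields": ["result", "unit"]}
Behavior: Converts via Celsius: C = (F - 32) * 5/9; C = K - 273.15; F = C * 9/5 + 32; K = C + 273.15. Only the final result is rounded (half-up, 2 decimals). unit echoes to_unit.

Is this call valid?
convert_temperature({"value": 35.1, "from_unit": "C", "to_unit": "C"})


Checking all required parameters present and types match... All valid.
Valid


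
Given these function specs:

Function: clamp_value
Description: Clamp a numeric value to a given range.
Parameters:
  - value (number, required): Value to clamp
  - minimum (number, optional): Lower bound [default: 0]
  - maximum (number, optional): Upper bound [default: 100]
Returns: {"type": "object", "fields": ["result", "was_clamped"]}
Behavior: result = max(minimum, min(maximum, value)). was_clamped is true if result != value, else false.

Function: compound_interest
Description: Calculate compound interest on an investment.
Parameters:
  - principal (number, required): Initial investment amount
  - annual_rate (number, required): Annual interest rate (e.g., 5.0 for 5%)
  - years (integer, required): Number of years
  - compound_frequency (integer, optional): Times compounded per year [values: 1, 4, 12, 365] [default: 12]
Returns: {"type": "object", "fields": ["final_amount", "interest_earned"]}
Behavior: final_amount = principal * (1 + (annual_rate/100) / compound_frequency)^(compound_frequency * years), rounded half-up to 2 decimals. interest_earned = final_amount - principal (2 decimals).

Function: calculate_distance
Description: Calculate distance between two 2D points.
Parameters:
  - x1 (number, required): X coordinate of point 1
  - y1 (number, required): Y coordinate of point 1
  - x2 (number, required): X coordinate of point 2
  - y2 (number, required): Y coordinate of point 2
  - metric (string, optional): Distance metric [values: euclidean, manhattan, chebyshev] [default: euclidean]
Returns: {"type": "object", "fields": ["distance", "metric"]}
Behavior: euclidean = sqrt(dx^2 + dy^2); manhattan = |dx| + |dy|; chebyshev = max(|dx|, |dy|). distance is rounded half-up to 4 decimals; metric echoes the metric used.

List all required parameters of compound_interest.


Parameters of compound_interest and their required/optional flag:
  principal: required
  annual_rate: required
  years: required
  compound_frequency: optional
annual_rate, principal, years


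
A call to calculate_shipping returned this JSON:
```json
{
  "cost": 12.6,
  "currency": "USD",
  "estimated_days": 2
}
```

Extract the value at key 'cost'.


12.6


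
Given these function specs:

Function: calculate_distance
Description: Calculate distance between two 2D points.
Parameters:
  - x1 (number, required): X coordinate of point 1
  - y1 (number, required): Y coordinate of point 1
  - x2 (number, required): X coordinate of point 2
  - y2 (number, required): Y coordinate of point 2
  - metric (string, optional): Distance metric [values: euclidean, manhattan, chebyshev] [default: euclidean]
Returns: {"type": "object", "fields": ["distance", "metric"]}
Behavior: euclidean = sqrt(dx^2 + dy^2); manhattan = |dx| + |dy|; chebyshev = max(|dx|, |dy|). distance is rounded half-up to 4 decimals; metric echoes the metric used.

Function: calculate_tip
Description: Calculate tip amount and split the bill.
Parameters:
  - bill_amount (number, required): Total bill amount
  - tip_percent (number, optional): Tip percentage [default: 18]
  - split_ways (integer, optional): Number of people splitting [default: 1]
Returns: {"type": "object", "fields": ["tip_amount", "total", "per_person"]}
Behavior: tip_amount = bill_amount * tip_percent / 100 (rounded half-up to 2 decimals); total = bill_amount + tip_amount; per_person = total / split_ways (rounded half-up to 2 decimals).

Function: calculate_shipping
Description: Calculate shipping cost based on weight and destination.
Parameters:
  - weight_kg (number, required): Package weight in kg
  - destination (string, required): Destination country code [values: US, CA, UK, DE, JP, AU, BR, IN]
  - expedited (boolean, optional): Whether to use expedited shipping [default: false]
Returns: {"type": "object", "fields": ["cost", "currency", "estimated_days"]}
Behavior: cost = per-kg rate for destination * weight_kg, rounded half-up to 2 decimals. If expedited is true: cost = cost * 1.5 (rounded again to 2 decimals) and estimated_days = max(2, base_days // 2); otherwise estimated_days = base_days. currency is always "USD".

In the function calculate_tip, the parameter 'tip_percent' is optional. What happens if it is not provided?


The calculate_tip spec declares:
  - tip_percent (number, optional): Tip percentage [default: 18]
It defaults to 18


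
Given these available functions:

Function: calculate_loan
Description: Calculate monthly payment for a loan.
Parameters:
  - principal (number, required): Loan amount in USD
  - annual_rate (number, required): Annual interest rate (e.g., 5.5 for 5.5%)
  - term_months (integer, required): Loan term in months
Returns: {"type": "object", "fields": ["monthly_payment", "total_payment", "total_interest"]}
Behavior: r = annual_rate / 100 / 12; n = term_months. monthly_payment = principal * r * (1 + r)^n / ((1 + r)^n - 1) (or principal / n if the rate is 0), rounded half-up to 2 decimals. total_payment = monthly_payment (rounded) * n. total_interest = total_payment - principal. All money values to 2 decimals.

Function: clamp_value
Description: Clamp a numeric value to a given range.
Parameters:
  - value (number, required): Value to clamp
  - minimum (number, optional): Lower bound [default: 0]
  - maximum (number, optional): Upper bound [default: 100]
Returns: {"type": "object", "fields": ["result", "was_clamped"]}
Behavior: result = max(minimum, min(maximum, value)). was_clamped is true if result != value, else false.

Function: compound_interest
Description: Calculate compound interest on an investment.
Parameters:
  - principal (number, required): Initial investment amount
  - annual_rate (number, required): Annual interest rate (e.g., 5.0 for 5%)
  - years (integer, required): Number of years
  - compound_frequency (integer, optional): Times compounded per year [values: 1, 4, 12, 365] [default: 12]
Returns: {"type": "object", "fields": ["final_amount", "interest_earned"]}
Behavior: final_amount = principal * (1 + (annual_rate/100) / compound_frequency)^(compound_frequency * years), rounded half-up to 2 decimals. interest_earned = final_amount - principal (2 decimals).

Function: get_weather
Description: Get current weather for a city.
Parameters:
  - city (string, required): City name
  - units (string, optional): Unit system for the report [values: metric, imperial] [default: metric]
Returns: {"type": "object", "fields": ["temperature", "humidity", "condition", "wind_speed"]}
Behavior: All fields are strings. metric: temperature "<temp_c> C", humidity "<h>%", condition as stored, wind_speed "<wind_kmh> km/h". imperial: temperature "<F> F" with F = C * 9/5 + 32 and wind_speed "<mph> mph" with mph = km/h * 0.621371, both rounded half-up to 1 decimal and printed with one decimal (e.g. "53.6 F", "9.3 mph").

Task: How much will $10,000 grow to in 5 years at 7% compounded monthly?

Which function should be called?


The task needs a function whose description is: Calculate compound interest on an investment.
compound_interest


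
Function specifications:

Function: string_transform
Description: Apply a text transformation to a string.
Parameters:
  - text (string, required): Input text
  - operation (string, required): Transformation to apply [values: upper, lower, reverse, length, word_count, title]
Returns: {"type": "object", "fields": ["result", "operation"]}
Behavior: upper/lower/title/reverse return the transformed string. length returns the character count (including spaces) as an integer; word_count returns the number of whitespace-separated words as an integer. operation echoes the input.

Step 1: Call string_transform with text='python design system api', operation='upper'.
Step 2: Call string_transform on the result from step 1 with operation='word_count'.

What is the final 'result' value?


Step 1: string_transform(text='python design system api', operation='upper')
  -> result = 'PYTHON DESIGN SYSTEM API'
Step 2: string_transform(text='PYTHON DESIGN SYSTEM API', operation='word_count')
  words: PYTHON, DESIGN, SYSTEM, API -> 4
  -> result = 4
4


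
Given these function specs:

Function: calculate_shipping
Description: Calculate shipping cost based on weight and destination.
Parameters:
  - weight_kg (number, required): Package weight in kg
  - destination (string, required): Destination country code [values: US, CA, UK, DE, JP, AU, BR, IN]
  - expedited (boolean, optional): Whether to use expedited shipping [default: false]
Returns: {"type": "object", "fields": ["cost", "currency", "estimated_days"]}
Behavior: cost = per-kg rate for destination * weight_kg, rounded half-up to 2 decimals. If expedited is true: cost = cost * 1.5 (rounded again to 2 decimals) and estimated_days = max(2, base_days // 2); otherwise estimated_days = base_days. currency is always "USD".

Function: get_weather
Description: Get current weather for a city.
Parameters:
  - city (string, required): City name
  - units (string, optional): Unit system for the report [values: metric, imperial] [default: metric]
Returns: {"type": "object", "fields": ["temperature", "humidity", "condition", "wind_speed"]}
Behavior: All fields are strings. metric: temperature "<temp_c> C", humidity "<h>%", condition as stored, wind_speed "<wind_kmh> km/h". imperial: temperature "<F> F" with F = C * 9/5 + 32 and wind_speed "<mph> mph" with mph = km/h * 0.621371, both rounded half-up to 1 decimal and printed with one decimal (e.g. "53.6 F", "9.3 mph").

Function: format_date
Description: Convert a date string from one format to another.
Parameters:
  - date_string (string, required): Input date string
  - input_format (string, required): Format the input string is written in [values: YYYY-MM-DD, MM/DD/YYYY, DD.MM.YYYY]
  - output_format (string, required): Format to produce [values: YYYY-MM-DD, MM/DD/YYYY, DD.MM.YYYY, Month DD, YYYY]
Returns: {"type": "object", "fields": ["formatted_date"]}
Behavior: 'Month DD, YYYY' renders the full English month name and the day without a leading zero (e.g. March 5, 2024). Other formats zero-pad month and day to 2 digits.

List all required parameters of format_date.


Parameters of format_date and their required/optional flag:
  date_string: required
  input_format: required
  output_format: required
date_string, input_format, output_format


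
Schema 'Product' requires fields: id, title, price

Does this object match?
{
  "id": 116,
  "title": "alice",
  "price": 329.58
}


Checking required fields... All present.
Valid - all required fields present


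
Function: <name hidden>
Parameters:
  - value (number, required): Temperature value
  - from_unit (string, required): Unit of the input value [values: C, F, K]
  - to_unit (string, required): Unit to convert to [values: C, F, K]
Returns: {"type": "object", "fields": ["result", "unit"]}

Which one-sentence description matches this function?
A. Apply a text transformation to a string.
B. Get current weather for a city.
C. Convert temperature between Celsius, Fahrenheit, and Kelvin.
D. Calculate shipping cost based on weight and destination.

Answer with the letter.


Parameters value, from_unit, to_unit and return ["result", "unit"] fit: Convert temperature between Celsius, Fahrenheit, and Kelvin.
C


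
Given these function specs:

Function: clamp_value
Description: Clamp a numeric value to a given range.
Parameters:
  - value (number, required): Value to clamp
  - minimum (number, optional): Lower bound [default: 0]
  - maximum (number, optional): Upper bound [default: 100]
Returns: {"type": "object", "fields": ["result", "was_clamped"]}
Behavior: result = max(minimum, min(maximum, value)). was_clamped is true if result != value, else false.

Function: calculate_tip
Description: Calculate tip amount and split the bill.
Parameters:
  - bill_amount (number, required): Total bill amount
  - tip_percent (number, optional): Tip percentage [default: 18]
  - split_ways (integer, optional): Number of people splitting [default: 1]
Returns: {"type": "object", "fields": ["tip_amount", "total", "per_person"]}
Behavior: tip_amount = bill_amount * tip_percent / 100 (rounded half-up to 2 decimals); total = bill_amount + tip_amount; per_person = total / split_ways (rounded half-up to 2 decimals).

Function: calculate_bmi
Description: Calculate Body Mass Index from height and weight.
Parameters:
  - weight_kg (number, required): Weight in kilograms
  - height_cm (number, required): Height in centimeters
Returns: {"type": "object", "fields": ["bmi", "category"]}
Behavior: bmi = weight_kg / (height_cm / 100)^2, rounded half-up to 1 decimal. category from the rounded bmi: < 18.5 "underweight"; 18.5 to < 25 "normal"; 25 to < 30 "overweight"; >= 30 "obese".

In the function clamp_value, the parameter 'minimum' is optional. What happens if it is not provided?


The clamp_value spec declares:
  - minimum (number, optional): Lower bound [default: 0]
It defaults to 0


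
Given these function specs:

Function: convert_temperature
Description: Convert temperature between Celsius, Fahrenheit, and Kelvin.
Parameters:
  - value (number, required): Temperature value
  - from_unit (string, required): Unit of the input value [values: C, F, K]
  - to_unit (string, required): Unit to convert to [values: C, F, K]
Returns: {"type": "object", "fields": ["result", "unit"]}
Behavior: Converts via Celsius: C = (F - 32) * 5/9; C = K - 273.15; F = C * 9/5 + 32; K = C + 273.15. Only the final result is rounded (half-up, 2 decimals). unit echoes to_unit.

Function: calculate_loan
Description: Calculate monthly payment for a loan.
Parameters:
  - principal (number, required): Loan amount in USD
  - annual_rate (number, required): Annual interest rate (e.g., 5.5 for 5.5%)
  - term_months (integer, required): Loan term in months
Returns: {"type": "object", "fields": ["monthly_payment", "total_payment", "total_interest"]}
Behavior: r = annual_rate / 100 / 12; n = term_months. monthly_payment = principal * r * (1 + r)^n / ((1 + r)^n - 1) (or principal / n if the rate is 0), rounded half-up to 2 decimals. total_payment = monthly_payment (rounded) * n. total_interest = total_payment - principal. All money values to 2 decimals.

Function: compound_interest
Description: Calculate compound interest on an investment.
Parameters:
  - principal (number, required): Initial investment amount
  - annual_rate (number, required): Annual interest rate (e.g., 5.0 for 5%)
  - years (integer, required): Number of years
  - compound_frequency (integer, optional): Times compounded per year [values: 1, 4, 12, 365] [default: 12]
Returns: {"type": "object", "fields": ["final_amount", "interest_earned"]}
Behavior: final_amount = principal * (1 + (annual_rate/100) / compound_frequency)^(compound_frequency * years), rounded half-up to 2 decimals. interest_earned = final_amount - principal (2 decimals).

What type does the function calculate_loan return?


The calculate_loan spec declares Returns: {"type": "object", "fields": ["monthly_payment", "total_payment", "total_interest"]}
Type:
object


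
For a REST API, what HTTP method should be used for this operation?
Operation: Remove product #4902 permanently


GET = read, POST = create, PUT = update/replace, DELETE = remove
This operation is a removal.
DELETE


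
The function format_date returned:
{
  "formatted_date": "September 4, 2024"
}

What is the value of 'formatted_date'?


September 4, 2024


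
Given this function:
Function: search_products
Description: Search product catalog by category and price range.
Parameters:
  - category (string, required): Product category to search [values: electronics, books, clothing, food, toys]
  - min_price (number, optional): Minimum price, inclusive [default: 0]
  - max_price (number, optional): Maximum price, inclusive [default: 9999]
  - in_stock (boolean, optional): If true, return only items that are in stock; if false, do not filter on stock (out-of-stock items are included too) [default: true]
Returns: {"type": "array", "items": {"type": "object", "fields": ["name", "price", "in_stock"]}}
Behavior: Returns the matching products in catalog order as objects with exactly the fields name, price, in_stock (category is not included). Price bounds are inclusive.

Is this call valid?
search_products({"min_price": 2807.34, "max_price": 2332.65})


Checking required parameters...
Missing required parameter: category
Invalid - missing required parameter 'category'


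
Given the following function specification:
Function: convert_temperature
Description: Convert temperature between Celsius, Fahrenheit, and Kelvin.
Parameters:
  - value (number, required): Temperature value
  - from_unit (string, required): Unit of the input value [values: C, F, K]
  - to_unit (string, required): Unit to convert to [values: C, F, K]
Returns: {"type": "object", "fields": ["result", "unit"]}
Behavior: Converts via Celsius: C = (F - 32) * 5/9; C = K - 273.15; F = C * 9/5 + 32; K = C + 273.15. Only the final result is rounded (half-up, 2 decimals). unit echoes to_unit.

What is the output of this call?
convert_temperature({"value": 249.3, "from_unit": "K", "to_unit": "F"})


To C: 249.3 - 273.15 = -23.85
To F: -23.85 * 9/5 + 32 = -10.93
Round to 2 decimals: -10.93
Output:
{"result": -10.93, "unit": "F"}


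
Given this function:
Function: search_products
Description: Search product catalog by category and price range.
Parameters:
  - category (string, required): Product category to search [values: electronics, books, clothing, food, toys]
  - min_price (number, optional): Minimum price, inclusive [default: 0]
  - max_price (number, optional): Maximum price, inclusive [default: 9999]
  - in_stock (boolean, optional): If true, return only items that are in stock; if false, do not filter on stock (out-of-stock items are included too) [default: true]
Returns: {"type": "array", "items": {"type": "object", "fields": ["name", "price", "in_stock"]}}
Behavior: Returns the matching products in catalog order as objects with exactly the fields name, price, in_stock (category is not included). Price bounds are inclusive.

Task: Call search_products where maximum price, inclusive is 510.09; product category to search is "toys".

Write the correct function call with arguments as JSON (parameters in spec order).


Mapping each described value to its parameter name:
  'Maximum price, inclusive' -> max_price = 510.09
  'Product category to search' -> category = "toys"
search_products({"category": "toys", "max_price": 510.09})


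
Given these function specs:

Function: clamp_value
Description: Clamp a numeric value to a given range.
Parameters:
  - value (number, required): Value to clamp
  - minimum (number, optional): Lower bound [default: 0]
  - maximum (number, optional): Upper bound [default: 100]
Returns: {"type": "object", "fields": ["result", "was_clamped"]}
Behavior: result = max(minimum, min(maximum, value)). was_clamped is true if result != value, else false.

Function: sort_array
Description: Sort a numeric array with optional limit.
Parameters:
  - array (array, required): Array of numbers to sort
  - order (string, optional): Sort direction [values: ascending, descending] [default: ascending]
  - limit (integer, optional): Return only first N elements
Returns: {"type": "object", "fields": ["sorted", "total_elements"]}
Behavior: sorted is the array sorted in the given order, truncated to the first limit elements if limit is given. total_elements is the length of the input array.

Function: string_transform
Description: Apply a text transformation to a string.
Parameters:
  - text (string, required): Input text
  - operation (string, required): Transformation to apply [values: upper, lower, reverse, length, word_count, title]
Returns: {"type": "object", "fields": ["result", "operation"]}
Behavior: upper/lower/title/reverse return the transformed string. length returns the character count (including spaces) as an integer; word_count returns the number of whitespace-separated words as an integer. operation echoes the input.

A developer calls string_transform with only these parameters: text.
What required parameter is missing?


Required parameters: text, operation
Provided: text
Missing: operation
operation


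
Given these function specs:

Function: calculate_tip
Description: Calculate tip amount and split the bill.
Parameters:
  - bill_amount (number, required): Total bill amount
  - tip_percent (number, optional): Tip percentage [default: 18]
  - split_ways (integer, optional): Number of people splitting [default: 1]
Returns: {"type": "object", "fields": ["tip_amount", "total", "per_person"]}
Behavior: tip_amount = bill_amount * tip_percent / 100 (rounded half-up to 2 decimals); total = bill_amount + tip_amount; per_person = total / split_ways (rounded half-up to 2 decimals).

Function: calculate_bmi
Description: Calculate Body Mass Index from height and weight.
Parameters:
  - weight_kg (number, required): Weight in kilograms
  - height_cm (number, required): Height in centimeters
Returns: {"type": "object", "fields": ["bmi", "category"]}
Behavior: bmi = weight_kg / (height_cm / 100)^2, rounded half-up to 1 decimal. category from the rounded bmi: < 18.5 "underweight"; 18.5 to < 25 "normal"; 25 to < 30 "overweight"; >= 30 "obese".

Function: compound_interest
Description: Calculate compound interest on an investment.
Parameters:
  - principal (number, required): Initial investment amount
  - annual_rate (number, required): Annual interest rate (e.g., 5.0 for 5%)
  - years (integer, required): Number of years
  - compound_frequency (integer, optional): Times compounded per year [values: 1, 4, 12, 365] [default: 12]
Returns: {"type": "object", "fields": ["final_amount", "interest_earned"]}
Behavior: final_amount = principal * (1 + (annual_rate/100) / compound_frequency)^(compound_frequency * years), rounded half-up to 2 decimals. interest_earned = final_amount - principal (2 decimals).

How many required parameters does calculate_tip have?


Parameters of calculate_tip: bill_amount (required), tip_percent (optional), split_ways (optional)
Required count:
1


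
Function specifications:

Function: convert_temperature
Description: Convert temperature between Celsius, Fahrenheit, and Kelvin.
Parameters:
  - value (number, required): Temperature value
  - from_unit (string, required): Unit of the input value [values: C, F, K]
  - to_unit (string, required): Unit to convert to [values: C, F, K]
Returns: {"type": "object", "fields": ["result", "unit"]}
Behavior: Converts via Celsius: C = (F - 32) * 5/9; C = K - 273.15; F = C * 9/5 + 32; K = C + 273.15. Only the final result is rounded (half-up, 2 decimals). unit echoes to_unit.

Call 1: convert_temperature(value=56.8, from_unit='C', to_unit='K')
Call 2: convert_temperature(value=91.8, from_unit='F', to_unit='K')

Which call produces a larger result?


Call 1:
  Input already in C: 56.8
  To K: 56.8 + 273.15 = 329.95
  Round to 2 decimals: 329.95
  -> 329.95 K
Call 2:
  To C: (91.8 - 32) * 5/9 = 33.222222
  To K: 33.222222 + 273.15 = 306.372222
  Round to 2 decimals: 306.37
  -> 306.37 K
Call 1 (329.95 K)


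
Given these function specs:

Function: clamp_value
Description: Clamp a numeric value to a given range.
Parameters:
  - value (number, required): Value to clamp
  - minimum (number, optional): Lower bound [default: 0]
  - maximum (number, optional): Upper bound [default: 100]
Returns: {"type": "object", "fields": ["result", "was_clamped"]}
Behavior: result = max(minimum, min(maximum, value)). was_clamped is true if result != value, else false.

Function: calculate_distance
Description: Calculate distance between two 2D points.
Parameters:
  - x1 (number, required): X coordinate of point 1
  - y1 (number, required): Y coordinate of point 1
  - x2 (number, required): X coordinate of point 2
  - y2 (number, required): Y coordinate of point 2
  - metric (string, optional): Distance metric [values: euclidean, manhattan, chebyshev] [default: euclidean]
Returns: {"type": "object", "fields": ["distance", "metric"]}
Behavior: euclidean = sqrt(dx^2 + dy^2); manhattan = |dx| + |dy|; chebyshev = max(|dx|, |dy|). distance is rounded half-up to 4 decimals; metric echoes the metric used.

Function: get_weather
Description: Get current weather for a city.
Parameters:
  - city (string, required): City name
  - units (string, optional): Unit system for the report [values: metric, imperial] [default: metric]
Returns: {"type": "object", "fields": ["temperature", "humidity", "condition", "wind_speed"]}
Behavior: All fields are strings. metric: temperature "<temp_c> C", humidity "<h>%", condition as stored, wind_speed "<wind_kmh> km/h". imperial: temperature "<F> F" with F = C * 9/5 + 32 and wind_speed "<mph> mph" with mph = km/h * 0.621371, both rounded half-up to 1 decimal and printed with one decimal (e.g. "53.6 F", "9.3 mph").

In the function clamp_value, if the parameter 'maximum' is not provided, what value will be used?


The clamp_value spec declares:
  - maximum (number, optional): Upper bound [default: 100]
Default:
100


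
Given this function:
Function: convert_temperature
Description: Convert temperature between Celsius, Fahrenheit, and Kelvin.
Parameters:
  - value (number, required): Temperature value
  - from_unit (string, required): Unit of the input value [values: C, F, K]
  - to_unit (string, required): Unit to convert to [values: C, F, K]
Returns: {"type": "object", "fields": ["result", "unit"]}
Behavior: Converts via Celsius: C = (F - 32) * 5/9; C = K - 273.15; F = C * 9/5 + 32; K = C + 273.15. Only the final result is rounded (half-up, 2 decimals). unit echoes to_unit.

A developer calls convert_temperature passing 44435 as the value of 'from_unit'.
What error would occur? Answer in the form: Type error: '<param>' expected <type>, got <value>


Spec: 'from_unit' is declared as string; 44435 is an integer.
Type error: 'from_unit' expected string, got 44435


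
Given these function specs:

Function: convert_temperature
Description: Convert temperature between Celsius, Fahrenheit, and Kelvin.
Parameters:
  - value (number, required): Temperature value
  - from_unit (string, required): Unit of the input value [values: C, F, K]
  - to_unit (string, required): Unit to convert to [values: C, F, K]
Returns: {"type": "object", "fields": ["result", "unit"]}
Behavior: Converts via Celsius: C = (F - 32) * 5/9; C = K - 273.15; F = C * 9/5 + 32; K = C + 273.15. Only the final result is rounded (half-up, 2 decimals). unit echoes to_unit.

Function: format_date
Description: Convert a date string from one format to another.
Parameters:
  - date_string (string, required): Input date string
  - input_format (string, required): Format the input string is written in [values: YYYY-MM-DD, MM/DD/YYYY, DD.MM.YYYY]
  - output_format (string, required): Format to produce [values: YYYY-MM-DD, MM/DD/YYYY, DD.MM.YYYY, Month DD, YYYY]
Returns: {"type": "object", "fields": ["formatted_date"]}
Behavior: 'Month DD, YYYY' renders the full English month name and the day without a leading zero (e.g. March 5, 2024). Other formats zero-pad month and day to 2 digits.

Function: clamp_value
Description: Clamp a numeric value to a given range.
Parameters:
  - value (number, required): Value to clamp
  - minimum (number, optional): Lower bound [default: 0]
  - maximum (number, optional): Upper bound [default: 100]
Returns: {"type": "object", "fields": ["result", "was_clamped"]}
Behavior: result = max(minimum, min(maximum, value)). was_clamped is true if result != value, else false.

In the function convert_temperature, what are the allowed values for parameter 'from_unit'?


The convert_temperature spec declares:
  - from_unit (string, required): Unit of the input value [values: C, F, K]
Allowed values:
C, F, K


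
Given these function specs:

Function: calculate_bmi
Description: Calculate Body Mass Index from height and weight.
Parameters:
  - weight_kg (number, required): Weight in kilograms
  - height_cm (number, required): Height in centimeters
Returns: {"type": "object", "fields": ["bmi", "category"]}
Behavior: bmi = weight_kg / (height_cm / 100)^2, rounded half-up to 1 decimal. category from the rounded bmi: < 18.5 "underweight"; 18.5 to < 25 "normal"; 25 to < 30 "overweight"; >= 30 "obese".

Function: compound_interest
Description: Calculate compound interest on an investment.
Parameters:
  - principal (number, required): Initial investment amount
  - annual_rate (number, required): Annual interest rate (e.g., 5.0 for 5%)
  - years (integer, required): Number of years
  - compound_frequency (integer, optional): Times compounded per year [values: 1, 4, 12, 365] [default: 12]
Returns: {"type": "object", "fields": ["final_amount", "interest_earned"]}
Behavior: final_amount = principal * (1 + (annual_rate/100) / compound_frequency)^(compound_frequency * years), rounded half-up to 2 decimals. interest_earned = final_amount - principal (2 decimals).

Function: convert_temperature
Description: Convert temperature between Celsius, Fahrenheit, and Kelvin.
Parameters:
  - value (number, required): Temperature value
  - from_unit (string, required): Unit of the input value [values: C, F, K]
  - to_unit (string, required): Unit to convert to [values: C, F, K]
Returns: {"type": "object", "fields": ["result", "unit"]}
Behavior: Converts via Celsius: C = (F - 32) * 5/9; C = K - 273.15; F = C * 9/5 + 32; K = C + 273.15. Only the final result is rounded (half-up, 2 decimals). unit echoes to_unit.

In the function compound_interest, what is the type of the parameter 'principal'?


The compound_interest spec declares:
  - principal (number, required): Initial investment amount
Type:
number


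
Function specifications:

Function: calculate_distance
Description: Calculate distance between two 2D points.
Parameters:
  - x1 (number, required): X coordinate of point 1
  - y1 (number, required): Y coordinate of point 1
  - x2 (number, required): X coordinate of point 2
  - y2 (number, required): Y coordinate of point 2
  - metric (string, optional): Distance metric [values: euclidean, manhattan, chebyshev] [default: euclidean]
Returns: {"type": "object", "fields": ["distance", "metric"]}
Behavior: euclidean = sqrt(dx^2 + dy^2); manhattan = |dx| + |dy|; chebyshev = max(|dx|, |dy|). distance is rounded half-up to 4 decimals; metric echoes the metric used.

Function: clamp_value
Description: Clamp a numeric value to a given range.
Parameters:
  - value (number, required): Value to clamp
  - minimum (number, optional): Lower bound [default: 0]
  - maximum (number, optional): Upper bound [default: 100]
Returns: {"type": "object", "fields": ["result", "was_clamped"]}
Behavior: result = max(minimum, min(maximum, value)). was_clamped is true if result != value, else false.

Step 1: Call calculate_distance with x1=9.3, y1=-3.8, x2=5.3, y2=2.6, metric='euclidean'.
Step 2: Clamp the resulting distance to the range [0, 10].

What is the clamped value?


Step 1: calculate_distance (euclidean)
  |dx| = |5.3 - 9.3| = 4; |dy| = |2.6 - -3.8| = 6.4
  euclidean: sqrt(4^2 + 6.4^2) = sqrt(56.96) = 7.547185
  Round to 4 decimals: 7.5472
  -> distance = 7.5472
Step 2: clamp_value(value=7.5472, minimum=0, maximum=10)
  result = max(0, min(10, 7.5472)) = max(0, 7.5472) = 7.5472
  was_clamped = (7.5472 != 7.5472) = false
  -> result = 7.5472
7.5472


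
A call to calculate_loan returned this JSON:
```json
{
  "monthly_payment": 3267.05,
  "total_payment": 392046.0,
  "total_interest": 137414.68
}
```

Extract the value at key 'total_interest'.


137414.68


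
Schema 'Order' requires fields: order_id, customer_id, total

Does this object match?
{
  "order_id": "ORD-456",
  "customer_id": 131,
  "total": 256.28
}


Checking required fields... All present.
Valid - all required fields present


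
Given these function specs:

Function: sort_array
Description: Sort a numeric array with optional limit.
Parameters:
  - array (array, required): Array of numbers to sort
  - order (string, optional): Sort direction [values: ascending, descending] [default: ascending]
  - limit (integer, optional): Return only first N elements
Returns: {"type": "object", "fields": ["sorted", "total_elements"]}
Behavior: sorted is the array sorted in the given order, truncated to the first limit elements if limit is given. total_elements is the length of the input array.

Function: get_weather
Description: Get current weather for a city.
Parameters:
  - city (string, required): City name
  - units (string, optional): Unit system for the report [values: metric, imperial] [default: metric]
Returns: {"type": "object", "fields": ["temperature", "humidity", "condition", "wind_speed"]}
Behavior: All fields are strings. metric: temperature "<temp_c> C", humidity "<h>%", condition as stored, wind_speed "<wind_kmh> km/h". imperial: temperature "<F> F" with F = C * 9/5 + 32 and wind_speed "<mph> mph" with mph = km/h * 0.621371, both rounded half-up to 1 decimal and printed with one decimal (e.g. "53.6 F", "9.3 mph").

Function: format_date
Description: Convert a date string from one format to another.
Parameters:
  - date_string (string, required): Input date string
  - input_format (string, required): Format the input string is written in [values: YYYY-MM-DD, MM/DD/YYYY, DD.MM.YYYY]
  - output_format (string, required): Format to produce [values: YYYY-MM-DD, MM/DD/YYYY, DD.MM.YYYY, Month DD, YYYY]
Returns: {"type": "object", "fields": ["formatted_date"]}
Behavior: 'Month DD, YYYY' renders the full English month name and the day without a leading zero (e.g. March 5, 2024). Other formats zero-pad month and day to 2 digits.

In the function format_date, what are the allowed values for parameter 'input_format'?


The format_date spec declares:
  - input_format (string, required): Format the input string is written in [values: YYYY-MM-DD, MM/DD/YYYY, DD.MM.YYYY]
Allowed values:
YYYY-MM-DD, MM/DD/YYYY, DD.MM.YYYY


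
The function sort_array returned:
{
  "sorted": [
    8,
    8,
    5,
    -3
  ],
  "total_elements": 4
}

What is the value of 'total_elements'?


4


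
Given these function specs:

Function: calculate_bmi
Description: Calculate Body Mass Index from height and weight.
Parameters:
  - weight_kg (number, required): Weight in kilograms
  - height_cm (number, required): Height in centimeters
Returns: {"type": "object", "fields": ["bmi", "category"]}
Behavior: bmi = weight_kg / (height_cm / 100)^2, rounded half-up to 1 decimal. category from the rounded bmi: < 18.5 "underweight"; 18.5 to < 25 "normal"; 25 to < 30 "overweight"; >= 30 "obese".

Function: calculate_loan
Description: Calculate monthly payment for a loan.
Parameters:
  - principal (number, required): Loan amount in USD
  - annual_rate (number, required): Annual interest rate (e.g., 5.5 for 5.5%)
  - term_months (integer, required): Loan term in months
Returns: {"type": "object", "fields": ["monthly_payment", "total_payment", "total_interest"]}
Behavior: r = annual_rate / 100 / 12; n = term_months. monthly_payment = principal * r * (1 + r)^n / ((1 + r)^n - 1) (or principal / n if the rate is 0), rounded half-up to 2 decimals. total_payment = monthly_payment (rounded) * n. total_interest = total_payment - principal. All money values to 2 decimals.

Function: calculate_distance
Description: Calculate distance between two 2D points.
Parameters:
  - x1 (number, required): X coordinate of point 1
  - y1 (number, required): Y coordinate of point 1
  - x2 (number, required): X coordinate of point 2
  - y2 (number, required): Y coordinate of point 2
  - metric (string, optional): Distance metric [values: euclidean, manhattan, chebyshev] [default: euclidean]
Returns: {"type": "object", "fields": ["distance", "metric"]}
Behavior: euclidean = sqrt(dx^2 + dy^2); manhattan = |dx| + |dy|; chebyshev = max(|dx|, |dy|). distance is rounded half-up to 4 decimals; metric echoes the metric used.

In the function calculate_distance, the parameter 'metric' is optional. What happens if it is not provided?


The calculate_distance spec declares:
  - metric (string, optional): Distance metric [values: euclidean, manhattan, chebyshev] [default: euclidean]
It defaults to euclidean


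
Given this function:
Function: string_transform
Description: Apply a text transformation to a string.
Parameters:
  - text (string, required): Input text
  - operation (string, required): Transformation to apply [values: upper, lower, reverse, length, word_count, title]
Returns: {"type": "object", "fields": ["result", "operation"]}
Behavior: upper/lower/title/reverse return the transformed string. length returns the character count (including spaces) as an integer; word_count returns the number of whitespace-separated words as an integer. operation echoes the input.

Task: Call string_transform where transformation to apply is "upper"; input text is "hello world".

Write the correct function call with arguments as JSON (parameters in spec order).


Mapping each described value to its parameter name:
  'Transformation to apply' -> operation = "upper"
  'Input text' -> text = "hello world"
string_transform({"text": "hello world", "operation": "upper"})
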